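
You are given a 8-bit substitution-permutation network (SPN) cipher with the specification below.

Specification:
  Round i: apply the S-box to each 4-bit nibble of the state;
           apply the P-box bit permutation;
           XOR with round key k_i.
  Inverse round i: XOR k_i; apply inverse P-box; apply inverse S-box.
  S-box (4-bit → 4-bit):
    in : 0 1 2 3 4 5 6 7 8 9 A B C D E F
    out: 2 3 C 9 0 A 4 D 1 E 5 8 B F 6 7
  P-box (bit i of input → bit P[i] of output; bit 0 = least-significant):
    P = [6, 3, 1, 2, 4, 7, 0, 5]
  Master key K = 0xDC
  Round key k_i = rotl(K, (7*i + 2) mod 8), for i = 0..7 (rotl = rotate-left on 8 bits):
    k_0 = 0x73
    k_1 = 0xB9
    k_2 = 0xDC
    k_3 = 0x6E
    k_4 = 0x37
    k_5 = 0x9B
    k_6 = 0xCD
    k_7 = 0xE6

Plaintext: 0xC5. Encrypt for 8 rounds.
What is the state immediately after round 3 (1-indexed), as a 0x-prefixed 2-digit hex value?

s_0 = plaintext = 0xC5
s_1 = Round(s_0, k_0) = 0xCF
s_2 = Round(s_1, k_1) = 0x43
s_3 = Round(s_2, k_2) = 0x98
s_4 = Round(s_3, k_3) = 0x8F
s_5 = Round(s_4, k_4) = 0x6D
s_6 = Round(s_5, k_5) = 0xD4
s_7 = Round(s_6, k_6) = 0x7C
s_8 = Round(s_7, k_7) = 0x9B

0x98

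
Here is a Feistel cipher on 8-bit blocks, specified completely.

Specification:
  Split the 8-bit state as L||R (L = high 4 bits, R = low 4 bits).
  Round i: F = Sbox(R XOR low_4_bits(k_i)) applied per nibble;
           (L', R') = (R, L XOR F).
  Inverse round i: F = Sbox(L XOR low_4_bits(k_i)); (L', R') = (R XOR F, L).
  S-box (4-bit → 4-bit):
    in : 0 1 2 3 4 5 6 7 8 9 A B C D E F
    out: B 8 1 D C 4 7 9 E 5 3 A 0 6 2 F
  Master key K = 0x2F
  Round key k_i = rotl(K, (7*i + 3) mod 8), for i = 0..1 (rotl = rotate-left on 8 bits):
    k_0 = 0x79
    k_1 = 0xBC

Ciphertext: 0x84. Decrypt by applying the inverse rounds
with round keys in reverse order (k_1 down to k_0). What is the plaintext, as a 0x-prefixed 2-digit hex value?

0x08

s_0 = ciphertext = 0x84
s_1 = InvRound(s_0, k_1) = 0x88
s_2 = InvRound(s_1, k_0) = 0x08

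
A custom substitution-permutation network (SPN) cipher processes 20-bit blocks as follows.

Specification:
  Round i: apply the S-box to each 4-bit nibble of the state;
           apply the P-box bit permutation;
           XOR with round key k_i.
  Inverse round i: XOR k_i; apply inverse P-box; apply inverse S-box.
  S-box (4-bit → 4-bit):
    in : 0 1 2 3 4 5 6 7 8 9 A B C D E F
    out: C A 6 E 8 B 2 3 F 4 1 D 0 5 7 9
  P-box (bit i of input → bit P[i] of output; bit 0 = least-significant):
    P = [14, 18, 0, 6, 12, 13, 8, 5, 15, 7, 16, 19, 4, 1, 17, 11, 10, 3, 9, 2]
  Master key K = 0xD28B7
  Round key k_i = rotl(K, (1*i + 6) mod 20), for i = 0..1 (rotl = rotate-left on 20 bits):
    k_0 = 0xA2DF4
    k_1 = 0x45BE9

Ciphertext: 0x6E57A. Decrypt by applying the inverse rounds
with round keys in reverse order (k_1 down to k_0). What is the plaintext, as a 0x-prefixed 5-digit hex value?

0x30E62

s_0 = ciphertext = 0x6E57A
s_1 = InvRound(s_0, k_1) = 0xD8779
s_2 = InvRound(s_1, k_0) = 0x30E62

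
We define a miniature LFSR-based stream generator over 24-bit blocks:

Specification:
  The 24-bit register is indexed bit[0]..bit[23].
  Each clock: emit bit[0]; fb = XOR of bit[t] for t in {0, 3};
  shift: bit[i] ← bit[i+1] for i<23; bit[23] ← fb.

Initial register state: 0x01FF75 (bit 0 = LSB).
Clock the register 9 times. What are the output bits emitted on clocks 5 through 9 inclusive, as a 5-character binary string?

reg_0 = 0x01FF75
clock 1: out=1, reg = 0x80FFBA
clock 2: out=0, reg = 0xC07FDD
clock 3: out=1, reg = 0x603FEE
clock 4: out=0, reg = 0xB01FF7
clock 5: out=1, reg = 0xD80FFB
clock 6: out=1, reg = 0x6C07FD
clock 7: out=1, reg = 0x3603FE
clock 8: out=0, reg = 0x9B01FF
clock 9: out=1, reg = 0x4D80FF

11101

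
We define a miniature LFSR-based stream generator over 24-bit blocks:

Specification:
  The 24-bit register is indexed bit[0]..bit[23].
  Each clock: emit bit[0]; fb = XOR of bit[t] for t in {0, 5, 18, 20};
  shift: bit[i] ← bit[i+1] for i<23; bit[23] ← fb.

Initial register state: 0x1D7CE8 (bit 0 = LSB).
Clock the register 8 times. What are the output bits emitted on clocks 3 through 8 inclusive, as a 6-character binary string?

reg_0 = 0x1D7CE8
clock 1: out=0, reg = 0x8EBE74
clock 2: out=0, reg = 0x475F3A
clock 3: out=0, reg = 0x23AF9D
clock 4: out=1, reg = 0x91D7CE
clock 5: out=0, reg = 0xC8EBE7
clock 6: out=1, reg = 0x6475F3
clock 7: out=1, reg = 0xB23AF9
clock 8: out=1, reg = 0xD91D7C

010111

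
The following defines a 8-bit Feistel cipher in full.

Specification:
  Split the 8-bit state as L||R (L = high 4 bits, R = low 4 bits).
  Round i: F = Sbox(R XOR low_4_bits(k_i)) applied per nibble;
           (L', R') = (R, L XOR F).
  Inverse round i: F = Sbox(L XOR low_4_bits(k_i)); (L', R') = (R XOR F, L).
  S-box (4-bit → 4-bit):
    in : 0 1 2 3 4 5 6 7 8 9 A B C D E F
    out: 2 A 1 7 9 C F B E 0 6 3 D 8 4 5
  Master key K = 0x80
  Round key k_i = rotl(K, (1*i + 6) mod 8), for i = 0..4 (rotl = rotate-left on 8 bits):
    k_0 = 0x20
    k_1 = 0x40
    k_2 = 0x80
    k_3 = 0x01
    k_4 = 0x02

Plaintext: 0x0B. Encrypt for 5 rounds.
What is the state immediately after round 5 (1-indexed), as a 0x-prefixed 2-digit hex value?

0x9D

s_0 = plaintext = 0x0B
s_1 = Round(s_0, k_0) = 0xB3
s_2 = Round(s_1, k_1) = 0x3C
s_3 = Round(s_2, k_2) = 0xCE
s_4 = Round(s_3, k_3) = 0xE9
s_5 = Round(s_4, k_4) = 0x9D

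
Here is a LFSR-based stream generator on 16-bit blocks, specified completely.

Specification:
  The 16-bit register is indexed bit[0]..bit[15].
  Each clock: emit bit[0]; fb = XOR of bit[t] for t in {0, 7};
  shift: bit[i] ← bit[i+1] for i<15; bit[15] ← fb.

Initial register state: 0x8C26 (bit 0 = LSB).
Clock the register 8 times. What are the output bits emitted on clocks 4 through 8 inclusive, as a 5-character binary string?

00100

reg_0 = 0x8C26
clock 1: out=0, reg = 0x4613
clock 2: out=1, reg = 0xA309
clock 3: out=1, reg = 0xD184
clock 4: out=0, reg = 0xE8C2
clock 5: out=0, reg = 0xF461
clock 6: out=1, reg = 0xFA30
clock 7: out=0, reg = 0x7D18
clock 8: out=0, reg = 0x3E8C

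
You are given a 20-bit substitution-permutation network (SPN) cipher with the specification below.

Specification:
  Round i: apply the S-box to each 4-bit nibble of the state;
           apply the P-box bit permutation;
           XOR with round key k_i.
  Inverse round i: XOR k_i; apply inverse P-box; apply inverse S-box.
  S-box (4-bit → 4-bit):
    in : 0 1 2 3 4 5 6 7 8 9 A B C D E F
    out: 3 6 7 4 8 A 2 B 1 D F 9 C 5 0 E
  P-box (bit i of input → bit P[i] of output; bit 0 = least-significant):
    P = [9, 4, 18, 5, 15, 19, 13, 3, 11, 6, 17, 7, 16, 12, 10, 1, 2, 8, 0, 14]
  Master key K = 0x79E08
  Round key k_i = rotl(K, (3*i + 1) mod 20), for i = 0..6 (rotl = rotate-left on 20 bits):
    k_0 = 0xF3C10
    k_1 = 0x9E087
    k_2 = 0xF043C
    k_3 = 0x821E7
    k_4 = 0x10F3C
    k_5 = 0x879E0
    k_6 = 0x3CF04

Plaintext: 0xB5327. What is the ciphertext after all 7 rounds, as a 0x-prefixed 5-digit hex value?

0x5AC38

s_0 = plaintext = 0xB5327
s_1 = Round(s_0, k_0) = 0x5CE26
s_2 = Round(s_1, k_1) = 0x10595
s_3 = Round(s_2, k_2) = 0xEB5C5
s_4 = Round(s_3, k_3) = 0x9011D
s_5 = Round(s_4, k_4) = 0xE7D79
s_6 = Round(s_5, k_5) = 0x7E3CA
s_7 = Round(s_6, k_6) = 0x5AC38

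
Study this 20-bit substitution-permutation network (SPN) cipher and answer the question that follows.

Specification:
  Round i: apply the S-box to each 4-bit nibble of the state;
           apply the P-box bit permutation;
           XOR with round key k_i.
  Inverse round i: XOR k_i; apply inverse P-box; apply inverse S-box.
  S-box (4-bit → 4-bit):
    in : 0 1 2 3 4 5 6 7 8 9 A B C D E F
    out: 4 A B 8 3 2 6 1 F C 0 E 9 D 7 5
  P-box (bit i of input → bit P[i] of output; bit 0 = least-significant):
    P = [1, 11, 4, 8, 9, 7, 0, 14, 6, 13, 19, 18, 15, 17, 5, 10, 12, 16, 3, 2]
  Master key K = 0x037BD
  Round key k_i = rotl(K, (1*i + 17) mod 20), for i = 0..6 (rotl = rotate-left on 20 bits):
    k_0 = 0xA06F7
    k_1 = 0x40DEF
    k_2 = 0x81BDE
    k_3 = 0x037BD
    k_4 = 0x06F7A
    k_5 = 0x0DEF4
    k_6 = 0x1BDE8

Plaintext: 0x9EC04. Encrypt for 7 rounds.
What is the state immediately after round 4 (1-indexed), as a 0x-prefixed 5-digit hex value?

s_0 = plaintext = 0x9EC04
s_1 = Round(s_0, k_0) = 0xC8E98
s_2 = Round(s_1, k_1) = 0xEF098
s_3 = Round(s_2, k_2) = 0x1C2E5
s_4 = Round(s_3, k_3) = 0x59978
s_5 = Round(s_4, k_4) = 0xD6048
s_6 = Round(s_5, k_5) = 0xAC54A
s_7 = Round(s_6, k_6) = 0x11B68

0x59978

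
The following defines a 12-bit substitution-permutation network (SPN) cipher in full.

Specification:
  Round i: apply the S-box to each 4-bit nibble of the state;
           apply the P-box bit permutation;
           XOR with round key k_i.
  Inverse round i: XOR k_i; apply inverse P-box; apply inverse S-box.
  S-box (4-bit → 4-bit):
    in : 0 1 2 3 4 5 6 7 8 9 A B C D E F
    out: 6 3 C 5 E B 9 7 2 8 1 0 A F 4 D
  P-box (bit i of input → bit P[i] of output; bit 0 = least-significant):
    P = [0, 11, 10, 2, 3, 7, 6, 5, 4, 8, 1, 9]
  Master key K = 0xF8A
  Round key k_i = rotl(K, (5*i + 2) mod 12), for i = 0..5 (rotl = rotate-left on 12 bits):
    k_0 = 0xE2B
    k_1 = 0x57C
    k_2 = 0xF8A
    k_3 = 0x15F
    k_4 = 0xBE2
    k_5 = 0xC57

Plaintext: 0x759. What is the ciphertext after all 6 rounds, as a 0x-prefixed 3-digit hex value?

s_0 = plaintext = 0x759
s_1 = Round(s_0, k_0) = 0xF95
s_2 = Round(s_1, k_1) = 0xF4B
s_3 = Round(s_2, k_2) = 0xD78
s_4 = Round(s_3, k_3) = 0xA85
s_5 = Round(s_4, k_4) = 0x377
s_6 = Round(s_5, k_5) = 0x08C

0x08C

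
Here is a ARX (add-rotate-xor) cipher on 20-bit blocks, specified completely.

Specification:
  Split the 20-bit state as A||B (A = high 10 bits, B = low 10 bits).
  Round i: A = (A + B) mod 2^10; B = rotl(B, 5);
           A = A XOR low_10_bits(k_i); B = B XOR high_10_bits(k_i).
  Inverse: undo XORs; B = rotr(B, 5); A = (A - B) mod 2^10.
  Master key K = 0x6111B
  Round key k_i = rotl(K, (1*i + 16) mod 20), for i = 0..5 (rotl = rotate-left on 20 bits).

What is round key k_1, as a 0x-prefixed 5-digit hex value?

0x6C223

K = 0x6111B
k_0 = rotl(K, (1*0+16) mod 20) = rotl(K, 16) = 0xB6111
k_1 = rotl(K, (1*1+16) mod 20) = rotl(K, 17) = 0x6C223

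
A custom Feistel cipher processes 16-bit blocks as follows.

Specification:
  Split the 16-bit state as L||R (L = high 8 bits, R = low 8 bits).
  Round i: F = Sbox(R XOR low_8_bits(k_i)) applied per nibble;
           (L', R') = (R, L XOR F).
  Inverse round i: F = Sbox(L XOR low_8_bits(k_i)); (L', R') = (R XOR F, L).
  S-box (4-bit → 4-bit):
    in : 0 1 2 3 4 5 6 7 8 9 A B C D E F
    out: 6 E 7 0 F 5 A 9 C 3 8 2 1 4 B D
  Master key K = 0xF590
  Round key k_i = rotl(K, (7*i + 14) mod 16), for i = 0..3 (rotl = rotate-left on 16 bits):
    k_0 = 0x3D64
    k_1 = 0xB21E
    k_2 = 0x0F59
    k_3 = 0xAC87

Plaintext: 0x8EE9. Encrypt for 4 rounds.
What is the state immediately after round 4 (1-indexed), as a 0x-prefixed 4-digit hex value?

0xF720

s_0 = plaintext = 0x8EE9
s_1 = Round(s_0, k_0) = 0xE94A
s_2 = Round(s_1, k_1) = 0x4AB6
s_3 = Round(s_2, k_2) = 0xB6F7
s_4 = Round(s_3, k_3) = 0xF720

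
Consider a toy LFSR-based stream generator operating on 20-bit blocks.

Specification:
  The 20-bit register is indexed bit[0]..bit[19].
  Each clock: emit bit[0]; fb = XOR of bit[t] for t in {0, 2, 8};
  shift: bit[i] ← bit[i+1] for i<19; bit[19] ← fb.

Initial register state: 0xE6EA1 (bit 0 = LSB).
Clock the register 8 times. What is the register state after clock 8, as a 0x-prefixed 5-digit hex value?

reg_0 = 0xE6EA1
clock 1: out=1, reg = 0xF3750
clock 2: out=0, reg = 0xF9BA8
clock 3: out=0, reg = 0xFCDD4
clock 4: out=0, reg = 0x7E6EA
clock 5: out=0, reg = 0x3F375
clock 6: out=1, reg = 0x9F9BA
clock 7: out=0, reg = 0xCFCDD
clock 8: out=1, reg = 0x67E6E

0x67E6E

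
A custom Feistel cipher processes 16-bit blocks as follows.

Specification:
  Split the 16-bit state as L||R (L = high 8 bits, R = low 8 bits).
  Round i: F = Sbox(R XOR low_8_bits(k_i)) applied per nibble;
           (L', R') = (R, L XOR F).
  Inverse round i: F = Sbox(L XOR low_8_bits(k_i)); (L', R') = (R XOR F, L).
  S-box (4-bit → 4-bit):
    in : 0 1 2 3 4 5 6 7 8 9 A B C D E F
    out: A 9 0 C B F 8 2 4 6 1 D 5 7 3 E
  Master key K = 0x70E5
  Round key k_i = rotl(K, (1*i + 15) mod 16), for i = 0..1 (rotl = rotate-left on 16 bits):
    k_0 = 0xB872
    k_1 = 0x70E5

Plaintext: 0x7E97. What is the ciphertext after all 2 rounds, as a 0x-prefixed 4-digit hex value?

0x418C

s_0 = plaintext = 0x7E97
s_1 = Round(s_0, k_0) = 0x9741
s_2 = Round(s_1, k_1) = 0x418C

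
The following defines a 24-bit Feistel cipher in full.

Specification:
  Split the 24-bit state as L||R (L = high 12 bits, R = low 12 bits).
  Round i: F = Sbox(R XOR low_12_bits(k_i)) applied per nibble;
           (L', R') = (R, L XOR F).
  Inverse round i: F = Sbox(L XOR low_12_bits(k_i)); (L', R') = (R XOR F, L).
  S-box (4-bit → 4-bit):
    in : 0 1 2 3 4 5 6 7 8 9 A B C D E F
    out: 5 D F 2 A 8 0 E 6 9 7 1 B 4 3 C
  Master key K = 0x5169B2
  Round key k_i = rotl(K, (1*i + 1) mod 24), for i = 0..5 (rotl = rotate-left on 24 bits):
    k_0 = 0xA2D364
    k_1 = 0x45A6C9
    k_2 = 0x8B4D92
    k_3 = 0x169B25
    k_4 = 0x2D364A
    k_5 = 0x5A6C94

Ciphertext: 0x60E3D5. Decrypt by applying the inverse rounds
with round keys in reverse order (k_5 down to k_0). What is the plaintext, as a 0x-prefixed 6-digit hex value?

0x3307B7

s_0 = ciphertext = 0x60E3D5
s_1 = InvRound(s_0, k_5) = 0x44260E
s_2 = InvRound(s_1, k_4) = 0x958442
s_3 = InvRound(s_2, k_3) = 0xBA6958
s_4 = InvRound(s_3, k_2) = 0x972BA6
s_5 = InvRound(s_4, k_1) = 0x7B7972
s_6 = InvRound(s_5, k_0) = 0x3307B7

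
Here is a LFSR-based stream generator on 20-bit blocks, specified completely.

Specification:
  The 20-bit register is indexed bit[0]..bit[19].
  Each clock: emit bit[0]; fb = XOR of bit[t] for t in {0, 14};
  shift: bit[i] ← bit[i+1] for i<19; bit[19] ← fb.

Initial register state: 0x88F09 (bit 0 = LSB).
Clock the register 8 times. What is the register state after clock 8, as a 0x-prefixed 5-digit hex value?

reg_0 = 0x88F09
clock 1: out=1, reg = 0xC4784
clock 2: out=0, reg = 0xE23C2
clock 3: out=0, reg = 0x711E1
clock 4: out=1, reg = 0xB88F0
clock 5: out=0, reg = 0x5C478
clock 6: out=0, reg = 0xAE23C
clock 7: out=0, reg = 0xD711E
clock 8: out=0, reg = 0xEB88F

0xEB88F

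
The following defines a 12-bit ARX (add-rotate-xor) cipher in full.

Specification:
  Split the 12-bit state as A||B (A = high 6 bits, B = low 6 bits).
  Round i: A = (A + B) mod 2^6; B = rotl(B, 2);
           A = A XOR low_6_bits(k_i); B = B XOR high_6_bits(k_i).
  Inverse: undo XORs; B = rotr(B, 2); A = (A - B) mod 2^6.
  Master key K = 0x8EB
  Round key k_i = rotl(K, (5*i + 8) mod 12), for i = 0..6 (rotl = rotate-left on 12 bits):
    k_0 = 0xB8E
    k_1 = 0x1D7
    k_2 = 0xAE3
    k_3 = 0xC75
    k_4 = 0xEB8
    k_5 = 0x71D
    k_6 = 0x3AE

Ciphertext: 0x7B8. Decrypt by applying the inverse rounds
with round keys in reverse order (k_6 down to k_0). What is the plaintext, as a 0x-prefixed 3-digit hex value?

0x19A

s_0 = ciphertext = 0x7B8
s_1 = InvRound(s_0, k_6) = 0x0ED
s_2 = InvRound(s_1, k_5) = 0x09C
s_3 = InvRound(s_2, k_4) = 0x469
s_4 = InvRound(s_3, k_3) = 0x786
s_5 = InvRound(s_4, k_2) = 0x89B
s_6 = InvRound(s_5, k_1) = 0xB87
s_7 = InvRound(s_6, k_0) = 0x19A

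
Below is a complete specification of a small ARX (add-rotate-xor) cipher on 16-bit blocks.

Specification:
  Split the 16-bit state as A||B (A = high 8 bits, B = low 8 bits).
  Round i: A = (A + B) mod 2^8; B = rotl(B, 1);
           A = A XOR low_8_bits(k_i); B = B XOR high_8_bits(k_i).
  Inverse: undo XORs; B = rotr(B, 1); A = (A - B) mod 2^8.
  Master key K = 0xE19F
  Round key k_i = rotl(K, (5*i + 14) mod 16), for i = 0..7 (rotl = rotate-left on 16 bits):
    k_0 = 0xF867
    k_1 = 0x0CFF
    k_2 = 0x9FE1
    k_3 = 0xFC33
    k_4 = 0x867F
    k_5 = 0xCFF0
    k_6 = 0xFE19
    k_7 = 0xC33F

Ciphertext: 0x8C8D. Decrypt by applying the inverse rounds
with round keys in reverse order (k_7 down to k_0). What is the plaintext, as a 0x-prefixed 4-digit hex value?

s_0 = ciphertext = 0x8C8D
s_1 = InvRound(s_0, k_7) = 0x8C27
s_2 = InvRound(s_1, k_6) = 0xA9EC
s_3 = InvRound(s_2, k_5) = 0xC891
s_4 = InvRound(s_3, k_4) = 0x2C8B
s_5 = InvRound(s_4, k_3) = 0x64BB
s_6 = InvRound(s_5, k_2) = 0x7312
s_7 = InvRound(s_6, k_1) = 0x7D0F
s_8 = InvRound(s_7, k_0) = 0x1FFB

0x1FFB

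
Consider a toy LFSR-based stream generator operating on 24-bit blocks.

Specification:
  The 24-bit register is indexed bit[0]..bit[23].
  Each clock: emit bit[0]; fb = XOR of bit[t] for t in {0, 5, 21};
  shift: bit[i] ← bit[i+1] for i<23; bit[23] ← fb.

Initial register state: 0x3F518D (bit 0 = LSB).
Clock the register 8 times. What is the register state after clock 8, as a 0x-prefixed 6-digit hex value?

0x003F51

reg_0 = 0x3F518D
clock 1: out=1, reg = 0x1FA8C6
clock 2: out=0, reg = 0x0FD463
clock 3: out=1, reg = 0x07EA31
clock 4: out=1, reg = 0x03F518
clock 5: out=0, reg = 0x01FA8C
clock 6: out=0, reg = 0x00FD46
clock 7: out=0, reg = 0x007EA3
clock 8: out=1, reg = 0x003F51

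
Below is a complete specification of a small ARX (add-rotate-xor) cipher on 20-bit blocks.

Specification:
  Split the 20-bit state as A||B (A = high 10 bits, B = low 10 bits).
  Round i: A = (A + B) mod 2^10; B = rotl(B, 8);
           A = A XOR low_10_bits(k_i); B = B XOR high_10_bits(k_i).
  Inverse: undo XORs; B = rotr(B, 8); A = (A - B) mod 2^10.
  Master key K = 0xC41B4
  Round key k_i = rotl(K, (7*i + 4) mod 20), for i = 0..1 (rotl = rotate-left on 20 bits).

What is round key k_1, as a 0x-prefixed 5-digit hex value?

0xDA620

K = 0xC41B4
k_0 = rotl(K, (7*0+4) mod 20) = rotl(K, 4) = 0x41B4C
k_1 = rotl(K, (7*1+4) mod 20) = rotl(K, 11) = 0xDA620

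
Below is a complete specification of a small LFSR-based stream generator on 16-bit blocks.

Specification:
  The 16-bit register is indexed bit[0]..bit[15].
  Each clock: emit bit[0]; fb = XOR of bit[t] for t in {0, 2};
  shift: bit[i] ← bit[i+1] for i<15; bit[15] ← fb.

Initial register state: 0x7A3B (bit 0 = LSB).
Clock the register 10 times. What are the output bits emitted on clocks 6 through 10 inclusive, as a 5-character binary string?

10001

reg_0 = 0x7A3B
clock 1: out=1, reg = 0xBD1D
clock 2: out=1, reg = 0x5E8E
clock 3: out=0, reg = 0xAF47
clock 4: out=1, reg = 0x57A3
clock 5: out=1, reg = 0xABD1
clock 6: out=1, reg = 0xD5E8
clock 7: out=0, reg = 0x6AF4
clock 8: out=0, reg = 0xB57A
clock 9: out=0, reg = 0x5ABD
clock 10: out=1, reg = 0x2D5E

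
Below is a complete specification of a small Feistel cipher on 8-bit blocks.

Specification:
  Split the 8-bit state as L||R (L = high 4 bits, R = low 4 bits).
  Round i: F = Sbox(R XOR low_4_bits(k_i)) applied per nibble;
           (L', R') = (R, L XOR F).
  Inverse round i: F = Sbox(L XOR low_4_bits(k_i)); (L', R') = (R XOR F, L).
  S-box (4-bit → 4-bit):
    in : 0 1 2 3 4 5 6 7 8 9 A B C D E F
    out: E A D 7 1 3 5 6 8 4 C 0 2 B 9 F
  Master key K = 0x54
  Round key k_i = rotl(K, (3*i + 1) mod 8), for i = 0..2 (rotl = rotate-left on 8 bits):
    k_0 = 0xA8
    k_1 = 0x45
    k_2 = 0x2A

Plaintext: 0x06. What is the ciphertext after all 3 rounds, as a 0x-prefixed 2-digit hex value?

s_0 = plaintext = 0x06
s_1 = Round(s_0, k_0) = 0x69
s_2 = Round(s_1, k_1) = 0x94
s_3 = Round(s_2, k_2) = 0x40

0x40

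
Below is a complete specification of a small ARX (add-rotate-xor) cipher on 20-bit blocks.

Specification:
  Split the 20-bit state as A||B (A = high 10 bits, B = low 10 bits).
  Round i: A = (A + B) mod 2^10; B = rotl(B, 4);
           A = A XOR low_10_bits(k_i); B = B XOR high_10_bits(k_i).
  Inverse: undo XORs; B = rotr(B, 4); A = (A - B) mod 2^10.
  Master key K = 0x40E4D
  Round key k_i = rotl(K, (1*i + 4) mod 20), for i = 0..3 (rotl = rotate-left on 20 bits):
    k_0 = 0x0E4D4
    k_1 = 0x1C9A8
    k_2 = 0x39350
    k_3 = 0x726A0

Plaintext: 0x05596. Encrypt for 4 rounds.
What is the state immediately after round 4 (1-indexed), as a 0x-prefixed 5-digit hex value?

0xA7CEB

s_0 = plaintext = 0x05596
s_1 = Round(s_0, k_0) = 0x5FD5F
s_2 = Round(s_1, k_1) = 0xDD987
s_3 = Round(s_2, k_2) = 0xEB492
s_4 = Round(s_3, k_3) = 0xA7CEB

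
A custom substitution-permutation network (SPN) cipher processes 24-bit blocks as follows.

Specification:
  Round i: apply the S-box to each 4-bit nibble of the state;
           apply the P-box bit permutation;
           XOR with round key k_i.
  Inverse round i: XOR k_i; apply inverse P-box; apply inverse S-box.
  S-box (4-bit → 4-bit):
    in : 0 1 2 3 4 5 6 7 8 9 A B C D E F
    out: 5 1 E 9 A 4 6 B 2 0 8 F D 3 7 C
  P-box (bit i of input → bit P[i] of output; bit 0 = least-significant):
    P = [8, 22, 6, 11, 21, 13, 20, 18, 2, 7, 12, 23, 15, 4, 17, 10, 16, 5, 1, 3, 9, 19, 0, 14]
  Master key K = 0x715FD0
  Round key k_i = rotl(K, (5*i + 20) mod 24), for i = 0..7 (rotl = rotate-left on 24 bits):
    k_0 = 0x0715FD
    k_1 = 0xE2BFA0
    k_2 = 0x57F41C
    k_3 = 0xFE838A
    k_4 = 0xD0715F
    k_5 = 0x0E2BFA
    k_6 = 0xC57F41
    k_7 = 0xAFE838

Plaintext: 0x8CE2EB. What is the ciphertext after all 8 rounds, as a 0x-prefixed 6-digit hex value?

0xEE4FB8

s_0 = plaintext = 0x8CE2EB
s_1 = Round(s_0, k_0) = 0xFCAC27
s_2 = Round(s_1, k_1) = 0x37C2AF
s_3 = Round(s_2, k_2) = 0xD02AF4
s_4 = Round(s_3, k_3) = 0x218D98
s_5 = Round(s_4, k_4) = 0x9931CA
s_6 = Round(s_5, k_5) = 0x3AA7FE
s_7 = Round(s_6, k_6) = 0x11388D
s_8 = Round(s_7, k_7) = 0xEE4FB8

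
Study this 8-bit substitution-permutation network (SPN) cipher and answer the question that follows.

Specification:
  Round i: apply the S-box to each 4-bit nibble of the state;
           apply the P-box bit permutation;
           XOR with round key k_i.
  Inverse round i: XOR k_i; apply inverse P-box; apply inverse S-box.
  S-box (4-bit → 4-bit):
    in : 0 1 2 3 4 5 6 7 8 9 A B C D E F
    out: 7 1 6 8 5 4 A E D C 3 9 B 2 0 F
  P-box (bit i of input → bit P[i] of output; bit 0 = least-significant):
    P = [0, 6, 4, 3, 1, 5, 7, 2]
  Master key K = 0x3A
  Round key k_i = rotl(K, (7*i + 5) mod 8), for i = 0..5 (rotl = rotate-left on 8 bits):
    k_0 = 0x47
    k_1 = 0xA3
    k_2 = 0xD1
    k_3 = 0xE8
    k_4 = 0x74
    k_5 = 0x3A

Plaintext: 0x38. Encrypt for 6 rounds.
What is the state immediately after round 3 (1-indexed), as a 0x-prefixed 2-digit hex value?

s_0 = plaintext = 0x38
s_1 = Round(s_0, k_0) = 0x5A
s_2 = Round(s_1, k_1) = 0x62
s_3 = Round(s_2, k_2) = 0xA5
s_4 = Round(s_3, k_3) = 0xDA
s_5 = Round(s_4, k_4) = 0x15
s_6 = Round(s_5, k_5) = 0x28

0xA5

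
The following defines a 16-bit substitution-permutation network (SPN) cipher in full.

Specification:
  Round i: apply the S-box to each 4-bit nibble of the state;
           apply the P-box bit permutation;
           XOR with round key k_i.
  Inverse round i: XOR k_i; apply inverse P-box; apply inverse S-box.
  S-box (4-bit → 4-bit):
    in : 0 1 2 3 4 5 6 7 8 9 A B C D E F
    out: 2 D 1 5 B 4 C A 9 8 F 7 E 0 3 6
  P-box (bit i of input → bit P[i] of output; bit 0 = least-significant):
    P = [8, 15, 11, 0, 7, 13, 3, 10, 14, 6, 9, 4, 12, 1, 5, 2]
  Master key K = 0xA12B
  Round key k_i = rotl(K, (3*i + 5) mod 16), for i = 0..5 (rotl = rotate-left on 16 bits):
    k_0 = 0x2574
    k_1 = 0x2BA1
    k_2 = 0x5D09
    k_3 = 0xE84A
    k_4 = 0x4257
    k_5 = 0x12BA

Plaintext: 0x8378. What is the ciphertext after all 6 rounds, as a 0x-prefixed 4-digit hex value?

s_0 = plaintext = 0x8378
s_1 = Round(s_0, k_0) = 0x5271
s_2 = Round(s_1, k_1) = 0x4680
s_3 = Round(s_2, k_2) = 0xCB9F
s_4 = Round(s_3, k_3) = 0x262C
s_5 = Round(s_4, k_4) = 0xD8C6
s_6 = Round(s_5, k_5) = 0x7EA3

0x7EA3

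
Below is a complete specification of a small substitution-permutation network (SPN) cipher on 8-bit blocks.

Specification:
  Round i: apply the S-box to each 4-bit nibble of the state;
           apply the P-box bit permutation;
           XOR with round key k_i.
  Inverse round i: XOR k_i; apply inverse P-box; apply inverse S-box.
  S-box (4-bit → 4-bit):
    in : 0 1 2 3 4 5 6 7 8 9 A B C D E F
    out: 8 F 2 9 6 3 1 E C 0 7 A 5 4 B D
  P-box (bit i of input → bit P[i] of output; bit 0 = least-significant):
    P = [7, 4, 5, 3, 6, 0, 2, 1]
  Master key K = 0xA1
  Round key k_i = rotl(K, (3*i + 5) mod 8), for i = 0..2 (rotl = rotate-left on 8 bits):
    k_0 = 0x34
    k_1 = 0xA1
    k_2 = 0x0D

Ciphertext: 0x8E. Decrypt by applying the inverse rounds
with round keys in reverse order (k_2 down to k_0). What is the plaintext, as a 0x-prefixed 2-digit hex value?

0xF9

s_0 = ciphertext = 0x8E
s_1 = InvRound(s_0, k_2) = 0xB6
s_2 = InvRound(s_1, k_1) = 0x72
s_3 = InvRound(s_2, k_0) = 0xF9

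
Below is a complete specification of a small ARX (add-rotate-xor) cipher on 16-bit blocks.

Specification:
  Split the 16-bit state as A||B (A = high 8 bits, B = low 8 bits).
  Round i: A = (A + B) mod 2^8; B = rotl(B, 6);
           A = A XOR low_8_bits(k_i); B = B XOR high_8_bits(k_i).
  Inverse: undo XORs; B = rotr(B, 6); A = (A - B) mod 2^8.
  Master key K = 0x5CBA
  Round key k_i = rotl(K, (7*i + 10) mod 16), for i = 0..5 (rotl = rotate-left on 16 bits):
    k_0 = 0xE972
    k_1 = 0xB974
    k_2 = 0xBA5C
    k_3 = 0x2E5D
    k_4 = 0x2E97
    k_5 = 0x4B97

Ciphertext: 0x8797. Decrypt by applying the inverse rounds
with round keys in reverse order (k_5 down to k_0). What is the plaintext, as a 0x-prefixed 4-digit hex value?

s_0 = ciphertext = 0x8797
s_1 = InvRound(s_0, k_5) = 0x9D73
s_2 = InvRound(s_1, k_4) = 0x9575
s_3 = InvRound(s_2, k_3) = 0x5B6D
s_4 = InvRound(s_3, k_2) = 0xA85F
s_5 = InvRound(s_4, k_1) = 0x419B
s_6 = InvRound(s_5, k_0) = 0x6AC9

0x6AC9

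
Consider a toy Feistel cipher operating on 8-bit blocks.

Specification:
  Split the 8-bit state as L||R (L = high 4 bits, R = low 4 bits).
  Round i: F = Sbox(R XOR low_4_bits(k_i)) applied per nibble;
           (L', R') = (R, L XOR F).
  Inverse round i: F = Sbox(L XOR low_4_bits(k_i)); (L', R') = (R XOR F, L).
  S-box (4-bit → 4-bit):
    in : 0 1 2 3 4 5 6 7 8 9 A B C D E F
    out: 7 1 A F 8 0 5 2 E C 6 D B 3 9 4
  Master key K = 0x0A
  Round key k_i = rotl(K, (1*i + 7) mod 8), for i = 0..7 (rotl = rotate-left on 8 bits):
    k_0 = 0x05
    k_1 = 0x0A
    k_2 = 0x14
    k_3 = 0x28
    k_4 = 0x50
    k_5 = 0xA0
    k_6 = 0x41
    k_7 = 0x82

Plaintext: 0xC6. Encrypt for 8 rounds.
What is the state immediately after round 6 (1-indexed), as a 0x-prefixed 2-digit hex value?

s_0 = plaintext = 0xC6
s_1 = Round(s_0, k_0) = 0x63
s_2 = Round(s_1, k_1) = 0x3A
s_3 = Round(s_2, k_2) = 0xAA
s_4 = Round(s_3, k_3) = 0xA0
s_5 = Round(s_4, k_4) = 0x0D
s_6 = Round(s_5, k_5) = 0xD3
s_7 = Round(s_6, k_6) = 0x37
s_8 = Round(s_7, k_7) = 0x73

0xD3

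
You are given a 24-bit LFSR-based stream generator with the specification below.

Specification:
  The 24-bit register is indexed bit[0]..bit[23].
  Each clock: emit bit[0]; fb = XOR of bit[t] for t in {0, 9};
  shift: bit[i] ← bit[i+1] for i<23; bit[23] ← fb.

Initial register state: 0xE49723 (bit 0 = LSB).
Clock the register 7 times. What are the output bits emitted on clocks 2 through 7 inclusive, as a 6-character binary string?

reg_0 = 0xE49723
clock 1: out=1, reg = 0x724B91
clock 2: out=1, reg = 0x3925C8
clock 3: out=0, reg = 0x1C92E4
clock 4: out=0, reg = 0x8E4972
clock 5: out=0, reg = 0x4724B9
clock 6: out=1, reg = 0xA3925C
clock 7: out=0, reg = 0xD1C92E

100010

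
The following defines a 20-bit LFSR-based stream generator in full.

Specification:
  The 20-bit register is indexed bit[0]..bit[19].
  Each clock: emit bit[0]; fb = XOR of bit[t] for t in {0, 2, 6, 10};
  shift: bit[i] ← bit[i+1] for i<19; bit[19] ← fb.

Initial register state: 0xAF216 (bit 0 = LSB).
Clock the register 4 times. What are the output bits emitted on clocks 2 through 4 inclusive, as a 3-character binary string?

reg_0 = 0xAF216
clock 1: out=0, reg = 0xD790B
clock 2: out=1, reg = 0xEBC85
clock 3: out=1, reg = 0xF5E42
clock 4: out=0, reg = 0x7AF21

110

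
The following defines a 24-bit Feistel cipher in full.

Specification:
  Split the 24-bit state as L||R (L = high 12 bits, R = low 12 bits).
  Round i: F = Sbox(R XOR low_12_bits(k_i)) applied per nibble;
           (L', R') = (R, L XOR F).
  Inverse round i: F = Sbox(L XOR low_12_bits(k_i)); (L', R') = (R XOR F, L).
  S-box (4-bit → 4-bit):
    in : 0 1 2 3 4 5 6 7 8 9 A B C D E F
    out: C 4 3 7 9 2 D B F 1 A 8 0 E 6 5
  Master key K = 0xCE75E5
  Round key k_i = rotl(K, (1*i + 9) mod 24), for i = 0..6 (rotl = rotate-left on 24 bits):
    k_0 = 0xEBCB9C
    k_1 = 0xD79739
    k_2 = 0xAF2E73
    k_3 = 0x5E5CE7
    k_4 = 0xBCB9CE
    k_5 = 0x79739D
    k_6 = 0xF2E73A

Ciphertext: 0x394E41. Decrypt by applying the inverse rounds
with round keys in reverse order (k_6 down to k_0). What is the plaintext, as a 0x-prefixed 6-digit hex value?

0x226C6E

s_0 = ciphertext = 0x394E41
s_1 = InvRound(s_0, k_6) = 0x7E7394
s_2 = InvRound(s_1, k_5) = 0xA2E7E7
s_3 = InvRound(s_2, k_4) = 0x08BA2E
s_4 = InvRound(s_3, k_3) = 0xAFE08B
s_5 = InvRound(s_4, k_2) = 0x975AFE
s_6 = InvRound(s_5, k_1) = 0xC6E975
s_7 = InvRound(s_6, k_0) = 0x226C6E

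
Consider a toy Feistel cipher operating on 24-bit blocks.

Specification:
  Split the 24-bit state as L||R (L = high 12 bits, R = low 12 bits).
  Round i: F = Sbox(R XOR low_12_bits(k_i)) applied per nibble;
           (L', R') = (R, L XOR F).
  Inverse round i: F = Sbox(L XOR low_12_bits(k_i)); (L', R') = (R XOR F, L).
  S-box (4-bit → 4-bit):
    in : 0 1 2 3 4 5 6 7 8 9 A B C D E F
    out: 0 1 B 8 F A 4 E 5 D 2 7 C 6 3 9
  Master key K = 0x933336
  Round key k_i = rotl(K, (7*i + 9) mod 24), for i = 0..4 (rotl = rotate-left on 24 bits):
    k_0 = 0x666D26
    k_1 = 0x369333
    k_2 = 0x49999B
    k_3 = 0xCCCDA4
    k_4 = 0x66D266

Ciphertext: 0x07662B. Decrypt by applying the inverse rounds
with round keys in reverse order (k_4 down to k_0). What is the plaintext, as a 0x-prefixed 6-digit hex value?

s_0 = ciphertext = 0x07662B
s_1 = InvRound(s_0, k_4) = 0xD3B076
s_2 = InvRound(s_1, k_3) = 0x0AFD3B
s_3 = InvRound(s_2, k_2) = 0x0B40AF
s_4 = InvRound(s_3, k_1) = 0x8F10B4
s_5 = InvRound(s_4, k_0) = 0xADA8F1

0xADA8F1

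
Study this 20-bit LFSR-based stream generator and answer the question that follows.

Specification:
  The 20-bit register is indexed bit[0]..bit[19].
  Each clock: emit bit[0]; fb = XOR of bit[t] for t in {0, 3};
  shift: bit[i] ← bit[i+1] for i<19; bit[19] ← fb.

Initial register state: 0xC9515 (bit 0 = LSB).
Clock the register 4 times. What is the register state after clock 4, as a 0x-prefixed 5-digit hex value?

0x7C951

reg_0 = 0xC9515
clock 1: out=1, reg = 0xE4A8A
clock 2: out=0, reg = 0xF2545
clock 3: out=1, reg = 0xF92A2
clock 4: out=0, reg = 0x7C951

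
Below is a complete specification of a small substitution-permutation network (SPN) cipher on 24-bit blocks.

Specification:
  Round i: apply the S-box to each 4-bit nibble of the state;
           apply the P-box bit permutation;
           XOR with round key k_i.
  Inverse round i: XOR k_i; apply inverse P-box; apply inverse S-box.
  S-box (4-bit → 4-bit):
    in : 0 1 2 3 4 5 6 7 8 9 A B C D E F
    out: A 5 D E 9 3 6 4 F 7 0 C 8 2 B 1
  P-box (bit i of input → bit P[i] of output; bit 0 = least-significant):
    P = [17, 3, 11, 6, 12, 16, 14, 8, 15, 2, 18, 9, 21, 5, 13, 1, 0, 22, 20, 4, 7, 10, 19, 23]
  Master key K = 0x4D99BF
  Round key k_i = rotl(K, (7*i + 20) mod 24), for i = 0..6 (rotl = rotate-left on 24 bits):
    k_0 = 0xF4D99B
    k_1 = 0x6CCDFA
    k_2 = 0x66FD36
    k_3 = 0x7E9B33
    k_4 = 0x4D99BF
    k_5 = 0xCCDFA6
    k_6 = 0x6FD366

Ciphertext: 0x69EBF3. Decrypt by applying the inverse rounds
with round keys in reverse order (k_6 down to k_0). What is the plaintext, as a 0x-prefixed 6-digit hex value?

s_0 = ciphertext = 0x69EBF3
s_1 = InvRound(s_0, k_6) = 0xF476F1
s_2 = InvRound(s_1, k_5) = 0x7225CB
s_3 = InvRound(s_2, k_4) = 0x6B9952
s_4 = InvRound(s_3, k_3) = 0xA1DBDC
s_5 = InvRound(s_4, k_2) = 0xED3BDE
s_6 = InvRound(s_5, k_1) = 0x0A6E9A
s_7 = InvRound(s_6, k_0) = 0x39124F

0x39124F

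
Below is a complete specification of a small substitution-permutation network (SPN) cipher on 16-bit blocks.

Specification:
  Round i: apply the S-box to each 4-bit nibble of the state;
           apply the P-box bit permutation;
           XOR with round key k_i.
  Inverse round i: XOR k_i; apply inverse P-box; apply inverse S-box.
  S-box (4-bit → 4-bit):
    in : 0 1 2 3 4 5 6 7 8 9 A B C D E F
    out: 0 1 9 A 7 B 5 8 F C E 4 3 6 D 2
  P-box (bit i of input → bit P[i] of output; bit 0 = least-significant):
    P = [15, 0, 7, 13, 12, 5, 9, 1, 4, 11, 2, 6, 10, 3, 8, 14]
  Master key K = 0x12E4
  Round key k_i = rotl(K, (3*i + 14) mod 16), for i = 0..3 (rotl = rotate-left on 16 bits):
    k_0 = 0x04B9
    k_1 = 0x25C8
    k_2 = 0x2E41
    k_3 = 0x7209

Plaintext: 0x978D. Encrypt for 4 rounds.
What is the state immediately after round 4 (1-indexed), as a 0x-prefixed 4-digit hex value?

0x0EE6

s_0 = plaintext = 0x978D
s_1 = Round(s_0, k_0) = 0x575A
s_2 = Round(s_1, k_1) = 0x5123
s_3 = Round(s_2, k_2) = 0x5A5A
s_4 = Round(s_3, k_3) = 0x0EE6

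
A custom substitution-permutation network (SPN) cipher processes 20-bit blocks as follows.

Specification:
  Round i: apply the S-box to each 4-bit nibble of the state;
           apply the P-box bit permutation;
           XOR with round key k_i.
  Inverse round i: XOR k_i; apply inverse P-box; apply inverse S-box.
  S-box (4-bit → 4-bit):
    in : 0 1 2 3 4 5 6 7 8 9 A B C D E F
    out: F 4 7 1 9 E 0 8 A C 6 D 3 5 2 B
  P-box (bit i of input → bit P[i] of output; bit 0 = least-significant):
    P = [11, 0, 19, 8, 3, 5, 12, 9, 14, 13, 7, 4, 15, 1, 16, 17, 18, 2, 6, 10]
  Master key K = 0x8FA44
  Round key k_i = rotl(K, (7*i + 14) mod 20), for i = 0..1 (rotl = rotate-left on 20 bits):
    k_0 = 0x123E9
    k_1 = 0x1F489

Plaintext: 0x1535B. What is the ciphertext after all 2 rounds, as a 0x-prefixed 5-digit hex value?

s_0 = plaintext = 0x1535B
s_1 = Round(s_0, k_0) = 0xA788B
s_2 = Round(s_1, k_1) = 0xBDFFD

0xBDFFD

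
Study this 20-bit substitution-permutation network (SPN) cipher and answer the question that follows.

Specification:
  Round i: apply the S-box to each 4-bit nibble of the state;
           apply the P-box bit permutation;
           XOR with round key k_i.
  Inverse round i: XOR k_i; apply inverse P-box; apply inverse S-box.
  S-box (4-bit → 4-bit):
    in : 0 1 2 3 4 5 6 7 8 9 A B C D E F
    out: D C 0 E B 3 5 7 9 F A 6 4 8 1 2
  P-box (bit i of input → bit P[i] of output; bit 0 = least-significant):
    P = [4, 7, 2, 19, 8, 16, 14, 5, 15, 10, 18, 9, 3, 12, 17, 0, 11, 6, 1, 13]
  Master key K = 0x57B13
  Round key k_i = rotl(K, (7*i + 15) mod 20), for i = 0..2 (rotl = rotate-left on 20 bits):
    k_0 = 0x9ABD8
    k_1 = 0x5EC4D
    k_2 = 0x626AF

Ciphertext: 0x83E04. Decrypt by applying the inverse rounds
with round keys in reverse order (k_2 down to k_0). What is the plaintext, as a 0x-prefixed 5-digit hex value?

s_0 = ciphertext = 0x83E04
s_1 = InvRound(s_0, k_2) = 0x69CDA
s_2 = InvRound(s_1, k_1) = 0x132B7
s_3 = InvRound(s_2, k_0) = 0x74E81

0x74E81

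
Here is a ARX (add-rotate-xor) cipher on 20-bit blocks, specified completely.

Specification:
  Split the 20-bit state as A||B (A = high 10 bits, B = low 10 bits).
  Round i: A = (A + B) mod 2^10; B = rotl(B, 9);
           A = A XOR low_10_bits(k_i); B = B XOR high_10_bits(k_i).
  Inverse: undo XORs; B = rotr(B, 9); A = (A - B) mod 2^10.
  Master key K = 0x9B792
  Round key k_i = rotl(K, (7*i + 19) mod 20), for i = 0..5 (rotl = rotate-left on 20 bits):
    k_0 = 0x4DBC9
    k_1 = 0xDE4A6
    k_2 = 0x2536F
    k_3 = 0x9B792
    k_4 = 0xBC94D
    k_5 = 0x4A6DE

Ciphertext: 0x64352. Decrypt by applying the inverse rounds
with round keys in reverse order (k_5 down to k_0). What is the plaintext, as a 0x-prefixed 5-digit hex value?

s_0 = ciphertext = 0x64352
s_1 = InvRound(s_0, k_5) = 0x95CF7
s_2 = InvRound(s_1, k_4) = 0xC3C0B
s_3 = InvRound(s_2, k_3) = 0xF40CD
s_4 = InvRound(s_3, k_2) = 0x034B2
s_5 = InvRound(s_4, k_1) = 0x45397
s_6 = InvRound(s_5, k_0) = 0x66943

0x66943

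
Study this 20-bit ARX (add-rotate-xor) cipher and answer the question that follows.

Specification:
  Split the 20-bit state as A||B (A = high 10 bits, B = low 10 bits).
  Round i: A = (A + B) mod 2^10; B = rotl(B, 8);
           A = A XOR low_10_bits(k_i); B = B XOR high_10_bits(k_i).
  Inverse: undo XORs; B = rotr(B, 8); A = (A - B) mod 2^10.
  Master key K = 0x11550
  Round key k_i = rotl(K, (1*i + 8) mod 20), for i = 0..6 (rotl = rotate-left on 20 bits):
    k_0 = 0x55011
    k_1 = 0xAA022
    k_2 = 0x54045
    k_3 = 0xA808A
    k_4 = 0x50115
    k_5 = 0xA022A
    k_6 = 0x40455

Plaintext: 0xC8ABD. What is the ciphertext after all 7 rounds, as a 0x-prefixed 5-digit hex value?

0x0D768

s_0 = plaintext = 0xC8ABD
s_1 = Round(s_0, k_0) = 0x738FB
s_2 = Round(s_1, k_1) = 0xBAD96
s_3 = Round(s_2, k_2) = 0x31335
s_4 = Round(s_3, k_3) = 0xDCF6D
s_5 = Round(s_4, k_4) = 0xFD49B
s_6 = Round(s_5, k_5) = 0xAE9A6
s_7 = Round(s_6, k_6) = 0x0D768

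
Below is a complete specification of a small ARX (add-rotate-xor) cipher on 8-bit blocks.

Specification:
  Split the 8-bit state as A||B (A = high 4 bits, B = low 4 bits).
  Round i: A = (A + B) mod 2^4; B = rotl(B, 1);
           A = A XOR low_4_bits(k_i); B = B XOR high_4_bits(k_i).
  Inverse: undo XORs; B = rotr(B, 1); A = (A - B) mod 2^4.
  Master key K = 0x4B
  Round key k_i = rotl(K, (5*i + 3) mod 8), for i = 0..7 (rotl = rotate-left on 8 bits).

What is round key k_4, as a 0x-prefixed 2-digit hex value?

0xA5

K = 0x4B
k_0 = rotl(K, (5*0+3) mod 8) = rotl(K, 3) = 0x5A
k_1 = rotl(K, (5*1+3) mod 8) = rotl(K, 0) = 0x4B
k_2 = rotl(K, (5*2+3) mod 8) = rotl(K, 5) = 0x69
k_3 = rotl(K, (5*3+3) mod 8) = rotl(K, 2) = 0x2D
k_4 = rotl(K, (5*4+3) mod 8) = rotl(K, 7) = 0xA5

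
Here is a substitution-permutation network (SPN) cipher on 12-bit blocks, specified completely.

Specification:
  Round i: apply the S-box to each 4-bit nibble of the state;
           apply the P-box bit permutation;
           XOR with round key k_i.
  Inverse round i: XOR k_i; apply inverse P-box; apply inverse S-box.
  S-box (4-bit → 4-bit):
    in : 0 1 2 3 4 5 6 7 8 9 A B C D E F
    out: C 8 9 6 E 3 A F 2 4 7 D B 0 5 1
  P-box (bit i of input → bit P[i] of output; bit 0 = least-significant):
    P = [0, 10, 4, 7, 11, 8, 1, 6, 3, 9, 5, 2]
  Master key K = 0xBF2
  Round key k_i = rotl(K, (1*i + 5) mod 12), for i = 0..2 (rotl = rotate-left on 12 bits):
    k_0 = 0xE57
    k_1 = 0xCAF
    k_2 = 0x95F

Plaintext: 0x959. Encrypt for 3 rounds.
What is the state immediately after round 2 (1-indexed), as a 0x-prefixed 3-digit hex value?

s_0 = plaintext = 0x959
s_1 = Round(s_0, k_0) = 0x767
s_2 = Round(s_1, k_1) = 0xB52
s_3 = Round(s_2, k_2) = 0x0F2

0xB52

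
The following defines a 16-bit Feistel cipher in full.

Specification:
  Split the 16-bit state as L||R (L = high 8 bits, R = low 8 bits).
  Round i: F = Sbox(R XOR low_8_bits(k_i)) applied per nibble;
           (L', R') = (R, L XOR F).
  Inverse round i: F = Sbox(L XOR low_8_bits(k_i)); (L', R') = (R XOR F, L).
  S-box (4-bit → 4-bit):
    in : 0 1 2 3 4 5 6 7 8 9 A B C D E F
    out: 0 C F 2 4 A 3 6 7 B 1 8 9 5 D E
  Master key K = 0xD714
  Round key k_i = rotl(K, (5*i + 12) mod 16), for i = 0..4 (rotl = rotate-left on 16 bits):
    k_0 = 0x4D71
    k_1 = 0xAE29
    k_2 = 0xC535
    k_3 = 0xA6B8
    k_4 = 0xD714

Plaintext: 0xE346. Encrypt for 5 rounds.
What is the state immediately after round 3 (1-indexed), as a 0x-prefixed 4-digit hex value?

s_0 = plaintext = 0xE346
s_1 = Round(s_0, k_0) = 0x46C5
s_2 = Round(s_1, k_1) = 0xC59F
s_3 = Round(s_2, k_2) = 0x9FD4
s_4 = Round(s_3, k_3) = 0xD4A6
s_5 = Round(s_4, k_4) = 0xA65B

0x9FD4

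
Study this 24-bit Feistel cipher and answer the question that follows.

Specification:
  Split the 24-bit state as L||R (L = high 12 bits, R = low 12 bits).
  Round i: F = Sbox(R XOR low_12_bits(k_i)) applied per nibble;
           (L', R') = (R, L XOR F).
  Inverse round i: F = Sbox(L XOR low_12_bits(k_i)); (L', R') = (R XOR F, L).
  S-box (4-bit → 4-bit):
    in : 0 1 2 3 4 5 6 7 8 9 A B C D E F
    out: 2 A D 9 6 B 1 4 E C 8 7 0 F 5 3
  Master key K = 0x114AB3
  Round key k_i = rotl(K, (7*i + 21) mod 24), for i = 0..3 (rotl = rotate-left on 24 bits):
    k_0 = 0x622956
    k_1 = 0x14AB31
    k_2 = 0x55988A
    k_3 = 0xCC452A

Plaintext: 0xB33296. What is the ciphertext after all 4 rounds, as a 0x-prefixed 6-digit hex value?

s_0 = plaintext = 0xB33296
s_1 = Round(s_0, k_0) = 0x296C31
s_2 = Round(s_1, k_1) = 0xC316B4
s_3 = Round(s_2, k_2) = 0x6B49A4
s_4 = Round(s_3, k_3) = 0x9A4651

0x9A4651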